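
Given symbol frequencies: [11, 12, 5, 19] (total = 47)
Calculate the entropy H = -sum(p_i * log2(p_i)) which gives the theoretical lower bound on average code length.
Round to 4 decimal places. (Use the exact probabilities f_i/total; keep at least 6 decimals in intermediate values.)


Per-symbol terms -p_i * log2(p_i) with p_i = f_i/47:
  p = 11/47 = 0.234043: log2(p) = -2.095157, -p*log2(p) = 0.490356
  p = 12/47 = 0.255319: log2(p) = -1.969626, -p*log2(p) = 0.502883
  p = 5/47 = 0.106383: log2(p) = -3.232661, -p*log2(p) = 0.343900
  p = 19/47 = 0.404255: log2(p) = -1.306661, -p*log2(p) = 0.528225
H = 0.490356 + 0.502883 + 0.343900 + 0.528225 = 1.865364

H = 1.8654 bits/symbol


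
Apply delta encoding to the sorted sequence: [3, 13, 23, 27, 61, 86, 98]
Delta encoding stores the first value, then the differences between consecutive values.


First value: 3
Deltas:
  13 - 3 = 10
  23 - 13 = 10
  27 - 23 = 4
  61 - 27 = 34
  86 - 61 = 25
  98 - 86 = 12


Delta encoded: [3, 10, 10, 4, 34, 25, 12]


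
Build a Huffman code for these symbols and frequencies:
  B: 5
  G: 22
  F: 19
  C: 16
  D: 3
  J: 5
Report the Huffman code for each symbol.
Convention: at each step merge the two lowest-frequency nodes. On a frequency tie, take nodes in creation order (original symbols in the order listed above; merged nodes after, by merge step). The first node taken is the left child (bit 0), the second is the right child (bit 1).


Huffman tree construction:
Step 1: Merge D(3) + B(5) = 8
Step 2: Merge J(5) + (D+B)(8) = 13
Step 3: Merge (J+(D+B))(13) + C(16) = 29
Step 4: Merge F(19) + G(22) = 41
Step 5: Merge ((J+(D+B))+C)(29) + (F+G)(41) = 70
Read each symbol's code off the tree from the root (left child = 0, right child = 1).

Codes:
  B: 0011 (length 4)
  G: 11 (length 2)
  F: 10 (length 2)
  C: 01 (length 2)
  D: 0010 (length 4)
  J: 000 (length 3)
Average code length: 161/70 = 2.3000 bits/symbol


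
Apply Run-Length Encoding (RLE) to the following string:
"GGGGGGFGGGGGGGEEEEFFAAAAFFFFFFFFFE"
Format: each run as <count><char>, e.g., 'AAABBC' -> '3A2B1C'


Scanning runs left to right:
  i=0: run of 'G' x 6 -> '6G'
  i=6: run of 'F' x 1 -> '1F'
  i=7: run of 'G' x 7 -> '7G'
  i=14: run of 'E' x 4 -> '4E'
  i=18: run of 'F' x 2 -> '2F'
  i=20: run of 'A' x 4 -> '4A'
  i=24: run of 'F' x 9 -> '9F'
  i=33: run of 'E' x 1 -> '1E'

RLE = 6G1F7G4E2F4A9F1E


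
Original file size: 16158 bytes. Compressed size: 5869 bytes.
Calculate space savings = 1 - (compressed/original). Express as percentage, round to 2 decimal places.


ratio = compressed/original = 5869/16158 = 0.363226
savings = 1 - ratio = 1 - 0.363226 = 0.636774
as a percentage: 0.636774 * 100 = 63.68%

Space savings = 1 - 5869/16158 = 63.68%


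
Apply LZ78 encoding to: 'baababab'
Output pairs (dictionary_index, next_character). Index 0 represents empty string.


LZ78 encoding steps:
Dictionary: {0: ''}
Step 1: w='' (idx 0), next='b' -> output (0, 'b'), add 'b' as idx 1
Step 2: w='' (idx 0), next='a' -> output (0, 'a'), add 'a' as idx 2
Step 3: w='a' (idx 2), next='b' -> output (2, 'b'), add 'ab' as idx 3
Step 4: w='ab' (idx 3), next='a' -> output (3, 'a'), add 'aba' as idx 4
Step 5: w='b' (idx 1), end of input -> output (1, '')


Encoded: [(0, 'b'), (0, 'a'), (2, 'b'), (3, 'a'), (1, '')]


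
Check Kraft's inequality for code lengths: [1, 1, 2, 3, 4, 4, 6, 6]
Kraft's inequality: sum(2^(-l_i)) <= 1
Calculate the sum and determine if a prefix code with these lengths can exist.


Sum = 2^(-1) + 2^(-1) + 2^(-2) + 2^(-3) + 2^(-4) + 2^(-4) + 2^(-6) + 2^(-6)
    = 0.5 + 0.5 + 0.25 + 0.125 + 0.0625 + 0.0625 + 0.015625 + 0.015625
    = 98/64 = 1.53125
Since 1.53125 > 1, Kraft's inequality is NOT satisfied.
A prefix code with these lengths CANNOT exist.

Kraft sum = 1.53125. Not satisfied.


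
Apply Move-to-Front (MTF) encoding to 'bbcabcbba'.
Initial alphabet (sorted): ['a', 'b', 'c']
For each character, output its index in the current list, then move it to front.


MTF encoding:
'b': index 1 in ['a', 'b', 'c'] -> ['b', 'a', 'c']
'b': index 0 in ['b', 'a', 'c'] -> ['b', 'a', 'c']
'c': index 2 in ['b', 'a', 'c'] -> ['c', 'b', 'a']
'a': index 2 in ['c', 'b', 'a'] -> ['a', 'c', 'b']
'b': index 2 in ['a', 'c', 'b'] -> ['b', 'a', 'c']
'c': index 2 in ['b', 'a', 'c'] -> ['c', 'b', 'a']
'b': index 1 in ['c', 'b', 'a'] -> ['b', 'c', 'a']
'b': index 0 in ['b', 'c', 'a'] -> ['b', 'c', 'a']
'a': index 2 in ['b', 'c', 'a'] -> ['a', 'b', 'c']


Output: [1, 0, 2, 2, 2, 2, 1, 0, 2]


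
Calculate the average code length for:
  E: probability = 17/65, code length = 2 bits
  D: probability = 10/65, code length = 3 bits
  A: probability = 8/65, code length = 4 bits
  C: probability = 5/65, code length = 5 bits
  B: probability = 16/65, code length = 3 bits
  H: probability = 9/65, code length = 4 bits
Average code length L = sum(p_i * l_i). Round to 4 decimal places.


Weighted contributions p_i * l_i:
  E: (17/65) * 2 = 34/65
  D: (10/65) * 3 = 30/65
  A: (8/65) * 4 = 32/65
  C: (5/65) * 5 = 25/65
  B: (16/65) * 3 = 48/65
  H: (9/65) * 4 = 36/65
Sum = (34 + 30 + 32 + 25 + 48 + 36)/65 = 205/65

L = 205/65 = 3.1538 bits/symbol


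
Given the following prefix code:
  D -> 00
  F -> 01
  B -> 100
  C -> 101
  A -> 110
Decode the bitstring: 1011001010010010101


Decoding step by step:
Bits 101 -> C
Bits 100 -> B
Bits 101 -> C
Bits 00 -> D
Bits 100 -> B
Bits 101 -> C
Bits 01 -> F


Decoded message: CBCDBCF


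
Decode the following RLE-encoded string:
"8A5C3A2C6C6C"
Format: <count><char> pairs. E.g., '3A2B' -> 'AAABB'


Expanding each <count><char> pair:
  8A -> 'AAAAAAAA'
  5C -> 'CCCCC'
  3A -> 'AAA'
  2C -> 'CC'
  6C -> 'CCCCCC'
  6C -> 'CCCCCC'

Decoded = AAAAAAAACCCCCAAACCCCCCCCCCCCCC


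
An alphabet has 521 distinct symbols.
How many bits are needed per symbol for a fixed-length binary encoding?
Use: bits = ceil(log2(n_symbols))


log2(521) = 9.0251
Bracket: 2^9 = 512 < 521 <= 2^10 = 1024
So ceil(log2(521)) = 10

bits = ceil(log2(521)) = ceil(9.0251) = 10 bits


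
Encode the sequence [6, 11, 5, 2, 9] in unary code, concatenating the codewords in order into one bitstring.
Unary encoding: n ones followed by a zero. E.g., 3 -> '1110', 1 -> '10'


Encode each number as n ones followed by a terminating 0:
  6 -> 1111110 (7 bits)
  11 -> 111111111110 (12 bits)
  5 -> 111110 (6 bits)
  2 -> 110 (3 bits)
  9 -> 1111111110 (10 bits)
Total length = 7 + 12 + 6 + 3 + 10 = 38 bits.

Unary([6, 11, 5, 2, 9]) = 11111101111111111101111101101111111110 (38 bits)


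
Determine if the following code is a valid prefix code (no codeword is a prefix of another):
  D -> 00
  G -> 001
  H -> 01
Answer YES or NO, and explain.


Checking each pair (does one codeword prefix another?):
  D='00' vs G='001': prefix -- VIOLATION

NO -- this is NOT a valid prefix code. D (00) is a prefix of G (001).


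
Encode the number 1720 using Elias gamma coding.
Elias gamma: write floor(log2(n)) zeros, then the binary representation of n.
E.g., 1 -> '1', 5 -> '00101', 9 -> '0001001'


num_bits = floor(log2(1720)) + 1 = 11
leading_zeros = num_bits - 1 = 10
binary(1720) = 11010111000

Elias gamma(1720) = '0000000000' + '11010111000' = 000000000011010111000 (21 bits)


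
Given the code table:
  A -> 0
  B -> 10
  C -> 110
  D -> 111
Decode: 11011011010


Decoding:
110 -> C
110 -> C
110 -> C
10 -> B


Result: CCCB


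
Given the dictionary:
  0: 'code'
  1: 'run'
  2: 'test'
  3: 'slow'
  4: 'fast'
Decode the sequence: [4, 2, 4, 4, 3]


Look up each index in the dictionary:
  4 -> 'fast'
  2 -> 'test'
  4 -> 'fast'
  4 -> 'fast'
  3 -> 'slow'

Decoded: "fast test fast fast slow"


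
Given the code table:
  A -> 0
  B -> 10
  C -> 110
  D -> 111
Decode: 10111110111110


Decoding:
10 -> B
111 -> D
110 -> C
111 -> D
110 -> C


Result: BDCDC


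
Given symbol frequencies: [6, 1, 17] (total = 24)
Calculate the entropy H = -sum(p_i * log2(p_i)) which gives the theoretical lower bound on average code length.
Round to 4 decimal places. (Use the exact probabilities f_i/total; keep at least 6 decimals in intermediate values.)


Per-symbol terms -p_i * log2(p_i) with p_i = f_i/24:
  p = 6/24 = 0.250000: log2(p) = -2.000000, -p*log2(p) = 0.500000
  p = 1/24 = 0.041667: log2(p) = -4.584963, -p*log2(p) = 0.191040
  p = 17/24 = 0.708333: log2(p) = -0.497500, -p*log2(p) = 0.352396
H = 0.500000 + 0.191040 + 0.352396 = 1.043436

H = 1.0434 bits/symbol


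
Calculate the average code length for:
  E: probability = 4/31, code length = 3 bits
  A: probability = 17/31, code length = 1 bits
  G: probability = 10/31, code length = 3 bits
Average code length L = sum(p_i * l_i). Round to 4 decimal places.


Weighted contributions p_i * l_i:
  E: (4/31) * 3 = 12/31
  A: (17/31) * 1 = 17/31
  G: (10/31) * 3 = 30/31
Sum = (12 + 17 + 30)/31 = 59/31

L = 59/31 = 1.9032 bits/symbol


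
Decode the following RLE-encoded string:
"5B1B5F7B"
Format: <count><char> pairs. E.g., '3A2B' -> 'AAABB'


Expanding each <count><char> pair:
  5B -> 'BBBBB'
  1B -> 'B'
  5F -> 'FFFFF'
  7B -> 'BBBBBBB'

Decoded = BBBBBBFFFFFBBBBBBB


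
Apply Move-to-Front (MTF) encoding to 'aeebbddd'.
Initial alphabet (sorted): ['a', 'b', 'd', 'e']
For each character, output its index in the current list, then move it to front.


MTF encoding:
'a': index 0 in ['a', 'b', 'd', 'e'] -> ['a', 'b', 'd', 'e']
'e': index 3 in ['a', 'b', 'd', 'e'] -> ['e', 'a', 'b', 'd']
'e': index 0 in ['e', 'a', 'b', 'd'] -> ['e', 'a', 'b', 'd']
'b': index 2 in ['e', 'a', 'b', 'd'] -> ['b', 'e', 'a', 'd']
'b': index 0 in ['b', 'e', 'a', 'd'] -> ['b', 'e', 'a', 'd']
'd': index 3 in ['b', 'e', 'a', 'd'] -> ['d', 'b', 'e', 'a']
'd': index 0 in ['d', 'b', 'e', 'a'] -> ['d', 'b', 'e', 'a']
'd': index 0 in ['d', 'b', 'e', 'a'] -> ['d', 'b', 'e', 'a']


Output: [0, 3, 0, 2, 0, 3, 0, 0]


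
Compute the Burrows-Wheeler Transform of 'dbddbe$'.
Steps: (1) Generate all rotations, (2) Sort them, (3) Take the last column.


Rotations (sorted):
  0: $dbddbe -> last char: e
  1: bddbe$d -> last char: d
  2: be$dbdd -> last char: d
  3: dbddbe$ -> last char: $
  4: dbe$dbd -> last char: d
  5: ddbe$db -> last char: b
  6: e$dbddb -> last char: b


BWT = edd$dbb


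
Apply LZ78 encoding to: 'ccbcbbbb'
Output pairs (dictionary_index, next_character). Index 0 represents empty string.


LZ78 encoding steps:
Dictionary: {0: ''}
Step 1: w='' (idx 0), next='c' -> output (0, 'c'), add 'c' as idx 1
Step 2: w='c' (idx 1), next='b' -> output (1, 'b'), add 'cb' as idx 2
Step 3: w='cb' (idx 2), next='b' -> output (2, 'b'), add 'cbb' as idx 3
Step 4: w='' (idx 0), next='b' -> output (0, 'b'), add 'b' as idx 4
Step 5: w='b' (idx 4), end of input -> output (4, '')


Encoded: [(0, 'c'), (1, 'b'), (2, 'b'), (0, 'b'), (4, '')]


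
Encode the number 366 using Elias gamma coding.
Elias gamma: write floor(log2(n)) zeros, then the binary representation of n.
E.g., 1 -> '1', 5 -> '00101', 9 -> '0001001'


num_bits = floor(log2(366)) + 1 = 9
leading_zeros = num_bits - 1 = 8
binary(366) = 101101110

Elias gamma(366) = '00000000' + '101101110' = 00000000101101110 (17 bits)


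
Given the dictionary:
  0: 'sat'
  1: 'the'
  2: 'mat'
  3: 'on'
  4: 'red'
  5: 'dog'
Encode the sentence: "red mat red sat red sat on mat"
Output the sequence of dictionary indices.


Look up each word in the dictionary:
  'red' -> 4
  'mat' -> 2
  'red' -> 4
  'sat' -> 0
  'red' -> 4
  'sat' -> 0
  'on' -> 3
  'mat' -> 2

Encoded: [4, 2, 4, 0, 4, 0, 3, 2]


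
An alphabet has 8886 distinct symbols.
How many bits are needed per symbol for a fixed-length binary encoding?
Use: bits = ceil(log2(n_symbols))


log2(8886) = 13.1173
Bracket: 2^13 = 8192 < 8886 <= 2^14 = 16384
So ceil(log2(8886)) = 14

bits = ceil(log2(8886)) = ceil(13.1173) = 14 bits


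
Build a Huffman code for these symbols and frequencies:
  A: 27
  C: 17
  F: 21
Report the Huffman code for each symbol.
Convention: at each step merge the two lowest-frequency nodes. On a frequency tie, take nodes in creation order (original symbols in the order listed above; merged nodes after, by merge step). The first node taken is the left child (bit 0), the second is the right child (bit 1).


Huffman tree construction:
Step 1: Merge C(17) + F(21) = 38
Step 2: Merge A(27) + (C+F)(38) = 65
Read each symbol's code off the tree from the root (left child = 0, right child = 1).

Codes:
  A: 0 (length 1)
  C: 10 (length 2)
  F: 11 (length 2)
Average code length: 103/65 = 1.5846 bits/symbol


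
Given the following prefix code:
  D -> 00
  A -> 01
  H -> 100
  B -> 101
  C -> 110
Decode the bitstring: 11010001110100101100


Decoding step by step:
Bits 110 -> C
Bits 100 -> H
Bits 01 -> A
Bits 110 -> C
Bits 100 -> H
Bits 101 -> B
Bits 100 -> H


Decoded message: CHACHBH


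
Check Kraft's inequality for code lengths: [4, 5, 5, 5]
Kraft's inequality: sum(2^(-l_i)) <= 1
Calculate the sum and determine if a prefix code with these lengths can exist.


Sum = 2^(-4) + 2^(-5) + 2^(-5) + 2^(-5)
    = 0.0625 + 0.03125 + 0.03125 + 0.03125
    = 5/32 = 0.15625
Since 0.15625 <= 1, Kraft's inequality IS satisfied.
A prefix code with these lengths CAN exist.

Kraft sum = 0.15625. Satisfied.


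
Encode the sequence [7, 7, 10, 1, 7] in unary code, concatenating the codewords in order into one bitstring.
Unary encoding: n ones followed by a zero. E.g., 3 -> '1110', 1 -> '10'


Encode each number as n ones followed by a terminating 0:
  7 -> 11111110 (8 bits)
  7 -> 11111110 (8 bits)
  10 -> 11111111110 (11 bits)
  1 -> 10 (2 bits)
  7 -> 11111110 (8 bits)
Total length = 8 + 8 + 11 + 2 + 8 = 37 bits.

Unary([7, 7, 10, 1, 7]) = 1111111011111110111111111101011111110 (37 bits)


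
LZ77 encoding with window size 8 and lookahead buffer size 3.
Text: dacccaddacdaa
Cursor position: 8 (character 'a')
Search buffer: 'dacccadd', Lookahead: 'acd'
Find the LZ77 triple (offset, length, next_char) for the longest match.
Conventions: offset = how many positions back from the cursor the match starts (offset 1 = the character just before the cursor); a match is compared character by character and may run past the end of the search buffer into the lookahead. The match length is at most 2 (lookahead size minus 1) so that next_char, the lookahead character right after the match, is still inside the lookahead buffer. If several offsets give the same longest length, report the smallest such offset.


Try each offset into the search buffer:
  offset=1 (pos 7, char 'd'): match length 0
  offset=2 (pos 6, char 'd'): match length 0
  offset=3 (pos 5, char 'a'): match length 1
  offset=4 (pos 4, char 'c'): match length 0
  offset=5 (pos 3, char 'c'): match length 0
  offset=6 (pos 2, char 'c'): match length 0
  offset=7 (pos 1, char 'a'): match length 2
  offset=8 (pos 0, char 'd'): match length 0
Longest match has length 2 at offset 7.
next_char = character at position 8 + 2 = 10 -> 'd'

Best match: offset=7, length=2 (matching 'ac' starting at position 1)
LZ77 triple: (7, 2, 'd')


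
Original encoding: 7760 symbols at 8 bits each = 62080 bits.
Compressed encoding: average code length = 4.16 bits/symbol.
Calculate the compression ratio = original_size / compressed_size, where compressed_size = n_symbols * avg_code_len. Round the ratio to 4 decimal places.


original_size = n_symbols * orig_bits = 7760 * 8 = 62080 bits
compressed_size = n_symbols * avg_code_len = 7760 * 4.16 = 32281.6 bits
ratio = original_size / compressed_size = 62080 / 32281.6 = 1.9231

Compression ratio = 1.9231


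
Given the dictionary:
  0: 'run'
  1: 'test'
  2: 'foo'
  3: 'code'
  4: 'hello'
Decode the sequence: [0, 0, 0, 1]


Look up each index in the dictionary:
  0 -> 'run'
  0 -> 'run'
  0 -> 'run'
  1 -> 'test'

Decoded: "run run run test"


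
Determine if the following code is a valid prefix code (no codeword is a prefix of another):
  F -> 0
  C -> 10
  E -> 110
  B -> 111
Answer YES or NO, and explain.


Checking each pair (does one codeword prefix another?):
  F='0' vs C='10': no prefix
  F='0' vs E='110': no prefix
  F='0' vs B='111': no prefix
  C='10' vs F='0': no prefix
  C='10' vs E='110': no prefix
  C='10' vs B='111': no prefix
  E='110' vs F='0': no prefix
  E='110' vs C='10': no prefix
  E='110' vs B='111': no prefix
  B='111' vs F='0': no prefix
  B='111' vs C='10': no prefix
  B='111' vs E='110': no prefix
No violation found over all pairs.

YES -- this is a valid prefix code. No codeword is a prefix of any other codeword.


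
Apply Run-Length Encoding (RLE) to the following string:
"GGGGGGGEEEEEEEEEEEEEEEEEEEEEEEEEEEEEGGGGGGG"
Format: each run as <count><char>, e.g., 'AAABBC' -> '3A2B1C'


Scanning runs left to right:
  i=0: run of 'G' x 7 -> '7G'
  i=7: run of 'E' x 29 -> '29E'
  i=36: run of 'G' x 7 -> '7G'

RLE = 7G29E7G


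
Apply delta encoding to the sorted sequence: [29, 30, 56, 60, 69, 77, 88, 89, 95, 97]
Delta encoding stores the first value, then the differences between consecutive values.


First value: 29
Deltas:
  30 - 29 = 1
  56 - 30 = 26
  60 - 56 = 4
  69 - 60 = 9
  77 - 69 = 8
  88 - 77 = 11
  89 - 88 = 1
  95 - 89 = 6
  97 - 95 = 2


Delta encoded: [29, 1, 26, 4, 9, 8, 11, 1, 6, 2]


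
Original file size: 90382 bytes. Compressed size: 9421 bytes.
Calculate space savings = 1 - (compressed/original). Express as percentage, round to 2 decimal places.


ratio = compressed/original = 9421/90382 = 0.104235
savings = 1 - ratio = 1 - 0.104235 = 0.895765
as a percentage: 0.895765 * 100 = 89.58%

Space savings = 1 - 9421/90382 = 89.58%


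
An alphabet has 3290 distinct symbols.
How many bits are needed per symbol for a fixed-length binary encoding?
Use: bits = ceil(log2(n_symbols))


log2(3290) = 11.6839
Bracket: 2^11 = 2048 < 3290 <= 2^12 = 4096
So ceil(log2(3290)) = 12

bits = ceil(log2(3290)) = ceil(11.6839) = 12 bits


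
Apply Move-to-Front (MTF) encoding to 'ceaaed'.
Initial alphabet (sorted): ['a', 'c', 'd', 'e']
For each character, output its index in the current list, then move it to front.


MTF encoding:
'c': index 1 in ['a', 'c', 'd', 'e'] -> ['c', 'a', 'd', 'e']
'e': index 3 in ['c', 'a', 'd', 'e'] -> ['e', 'c', 'a', 'd']
'a': index 2 in ['e', 'c', 'a', 'd'] -> ['a', 'e', 'c', 'd']
'a': index 0 in ['a', 'e', 'c', 'd'] -> ['a', 'e', 'c', 'd']
'e': index 1 in ['a', 'e', 'c', 'd'] -> ['e', 'a', 'c', 'd']
'd': index 3 in ['e', 'a', 'c', 'd'] -> ['d', 'e', 'a', 'c']


Output: [1, 3, 2, 0, 1, 3]


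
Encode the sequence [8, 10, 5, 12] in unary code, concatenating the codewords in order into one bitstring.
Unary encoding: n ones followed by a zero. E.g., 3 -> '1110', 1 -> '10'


Encode each number as n ones followed by a terminating 0:
  8 -> 111111110 (9 bits)
  10 -> 11111111110 (11 bits)
  5 -> 111110 (6 bits)
  12 -> 1111111111110 (13 bits)
Total length = 9 + 11 + 6 + 13 = 39 bits.

Unary([8, 10, 5, 12]) = 111111110111111111101111101111111111110 (39 bits)


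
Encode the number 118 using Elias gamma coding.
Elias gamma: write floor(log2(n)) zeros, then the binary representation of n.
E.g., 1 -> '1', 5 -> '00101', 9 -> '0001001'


num_bits = floor(log2(118)) + 1 = 7
leading_zeros = num_bits - 1 = 6
binary(118) = 1110110

Elias gamma(118) = '000000' + '1110110' = 0000001110110 (13 bits)


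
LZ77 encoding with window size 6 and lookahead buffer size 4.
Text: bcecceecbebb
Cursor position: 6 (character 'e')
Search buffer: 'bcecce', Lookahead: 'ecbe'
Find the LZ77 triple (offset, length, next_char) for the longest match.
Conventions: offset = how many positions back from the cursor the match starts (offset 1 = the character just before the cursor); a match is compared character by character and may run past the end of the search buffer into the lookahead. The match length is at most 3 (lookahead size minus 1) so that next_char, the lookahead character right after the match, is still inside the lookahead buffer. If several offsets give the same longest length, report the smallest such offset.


Try each offset into the search buffer:
  offset=1 (pos 5, char 'e'): match length 1
  offset=2 (pos 4, char 'c'): match length 0
  offset=3 (pos 3, char 'c'): match length 0
  offset=4 (pos 2, char 'e'): match length 2
  offset=5 (pos 1, char 'c'): match length 0
  offset=6 (pos 0, char 'b'): match length 0
Longest match has length 2 at offset 4.
next_char = character at position 6 + 2 = 8 -> 'b'

Best match: offset=4, length=2 (matching 'ec' starting at position 2)
LZ77 triple: (4, 2, 'b')


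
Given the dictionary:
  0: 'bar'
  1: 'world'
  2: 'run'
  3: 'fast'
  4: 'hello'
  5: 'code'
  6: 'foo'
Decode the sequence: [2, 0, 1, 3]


Look up each index in the dictionary:
  2 -> 'run'
  0 -> 'bar'
  1 -> 'world'
  3 -> 'fast'

Decoded: "run bar world fast"


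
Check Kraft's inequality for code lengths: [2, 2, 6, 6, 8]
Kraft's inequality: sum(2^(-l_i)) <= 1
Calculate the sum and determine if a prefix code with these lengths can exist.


Sum = 2^(-2) + 2^(-2) + 2^(-6) + 2^(-6) + 2^(-8)
    = 0.25 + 0.25 + 0.015625 + 0.015625 + 0.00390625
    = 137/256 = 0.53515625
Since 0.53515625 <= 1, Kraft's inequality IS satisfied.
A prefix code with these lengths CAN exist.

Kraft sum = 0.53515625. Satisfied.


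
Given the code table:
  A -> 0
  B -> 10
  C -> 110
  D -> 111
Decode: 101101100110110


Decoding:
10 -> B
110 -> C
110 -> C
0 -> A
110 -> C
110 -> C


Result: BCCACC


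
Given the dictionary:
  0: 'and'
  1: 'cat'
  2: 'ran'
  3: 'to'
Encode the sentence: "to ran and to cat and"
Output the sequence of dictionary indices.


Look up each word in the dictionary:
  'to' -> 3
  'ran' -> 2
  'and' -> 0
  'to' -> 3
  'cat' -> 1
  'and' -> 0

Encoded: [3, 2, 0, 3, 1, 0]


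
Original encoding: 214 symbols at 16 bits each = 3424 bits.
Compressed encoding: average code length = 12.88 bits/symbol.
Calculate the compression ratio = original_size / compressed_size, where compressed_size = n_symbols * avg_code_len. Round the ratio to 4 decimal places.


original_size = n_symbols * orig_bits = 214 * 16 = 3424 bits
compressed_size = n_symbols * avg_code_len = 214 * 12.88 = 2756.32 bits
ratio = original_size / compressed_size = 3424 / 2756.32 = 1.2422

Compression ratio = 1.2422


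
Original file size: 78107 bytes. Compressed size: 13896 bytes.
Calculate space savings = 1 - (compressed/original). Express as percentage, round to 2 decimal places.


ratio = compressed/original = 13896/78107 = 0.17791
savings = 1 - ratio = 1 - 0.17791 = 0.82209
as a percentage: 0.82209 * 100 = 82.21%

Space savings = 1 - 13896/78107 = 82.21%


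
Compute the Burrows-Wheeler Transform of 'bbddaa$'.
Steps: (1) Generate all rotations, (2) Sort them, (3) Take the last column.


Rotations (sorted):
  0: $bbddaa -> last char: a
  1: a$bbdda -> last char: a
  2: aa$bbdd -> last char: d
  3: bbddaa$ -> last char: $
  4: bddaa$b -> last char: b
  5: daa$bbd -> last char: d
  6: ddaa$bb -> last char: b


BWT = aad$bdb


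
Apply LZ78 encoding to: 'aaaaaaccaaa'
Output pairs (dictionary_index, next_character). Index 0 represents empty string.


LZ78 encoding steps:
Dictionary: {0: ''}
Step 1: w='' (idx 0), next='a' -> output (0, 'a'), add 'a' as idx 1
Step 2: w='a' (idx 1), next='a' -> output (1, 'a'), add 'aa' as idx 2
Step 3: w='aa' (idx 2), next='a' -> output (2, 'a'), add 'aaa' as idx 3
Step 4: w='' (idx 0), next='c' -> output (0, 'c'), add 'c' as idx 4
Step 5: w='c' (idx 4), next='a' -> output (4, 'a'), add 'ca' as idx 5
Step 6: w='aa' (idx 2), end of input -> output (2, '')


Encoded: [(0, 'a'), (1, 'a'), (2, 'a'), (0, 'c'), (4, 'a'), (2, '')]


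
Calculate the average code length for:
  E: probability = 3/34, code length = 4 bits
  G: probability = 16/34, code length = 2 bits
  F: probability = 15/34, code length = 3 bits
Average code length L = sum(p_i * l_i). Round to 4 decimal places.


Weighted contributions p_i * l_i:
  E: (3/34) * 4 = 12/34
  G: (16/34) * 2 = 32/34
  F: (15/34) * 3 = 45/34
Sum = (12 + 32 + 45)/34 = 89/34

L = 89/34 = 2.6176 bits/symbol


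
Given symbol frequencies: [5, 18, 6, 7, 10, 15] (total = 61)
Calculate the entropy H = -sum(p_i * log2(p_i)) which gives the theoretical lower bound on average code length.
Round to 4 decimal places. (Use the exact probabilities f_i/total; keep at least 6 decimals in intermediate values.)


Per-symbol terms -p_i * log2(p_i) with p_i = f_i/61:
  p = 5/61 = 0.081967: log2(p) = -3.608809, -p*log2(p) = 0.295804
  p = 18/61 = 0.295082: log2(p) = -1.760812, -p*log2(p) = 0.519584
  p = 6/61 = 0.098361: log2(p) = -3.345775, -p*log2(p) = 0.329093
  p = 7/61 = 0.114754: log2(p) = -3.123382, -p*log2(p) = 0.358421
  p = 10/61 = 0.163934: log2(p) = -2.608809, -p*log2(p) = 0.427674
  p = 15/61 = 0.245902: log2(p) = -2.023847, -p*log2(p) = 0.497667
H = 0.295804 + 0.519584 + 0.329093 + 0.358421 + 0.427674 + 0.497667 = 2.428243

H = 2.4282 bits/symbol


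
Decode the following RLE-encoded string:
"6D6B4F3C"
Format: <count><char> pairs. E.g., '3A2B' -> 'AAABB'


Expanding each <count><char> pair:
  6D -> 'DDDDDD'
  6B -> 'BBBBBB'
  4F -> 'FFFF'
  3C -> 'CCC'

Decoded = DDDDDDBBBBBBFFFFCCC


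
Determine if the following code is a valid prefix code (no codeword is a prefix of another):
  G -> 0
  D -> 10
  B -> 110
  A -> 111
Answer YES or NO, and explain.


Checking each pair (does one codeword prefix another?):
  G='0' vs D='10': no prefix
  G='0' vs B='110': no prefix
  G='0' vs A='111': no prefix
  D='10' vs G='0': no prefix
  D='10' vs B='110': no prefix
  D='10' vs A='111': no prefix
  B='110' vs G='0': no prefix
  B='110' vs D='10': no prefix
  B='110' vs A='111': no prefix
  A='111' vs G='0': no prefix
  A='111' vs D='10': no prefix
  A='111' vs B='110': no prefix
No violation found over all pairs.

YES -- this is a valid prefix code. No codeword is a prefix of any other codeword.


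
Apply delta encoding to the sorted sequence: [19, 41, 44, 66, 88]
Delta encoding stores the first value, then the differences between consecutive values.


First value: 19
Deltas:
  41 - 19 = 22
  44 - 41 = 3
  66 - 44 = 22
  88 - 66 = 22


Delta encoded: [19, 22, 3, 22, 22]


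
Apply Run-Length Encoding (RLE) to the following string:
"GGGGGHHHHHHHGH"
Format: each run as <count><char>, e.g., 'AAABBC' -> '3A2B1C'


Scanning runs left to right:
  i=0: run of 'G' x 5 -> '5G'
  i=5: run of 'H' x 7 -> '7H'
  i=12: run of 'G' x 1 -> '1G'
  i=13: run of 'H' x 1 -> '1H'

RLE = 5G7H1G1H


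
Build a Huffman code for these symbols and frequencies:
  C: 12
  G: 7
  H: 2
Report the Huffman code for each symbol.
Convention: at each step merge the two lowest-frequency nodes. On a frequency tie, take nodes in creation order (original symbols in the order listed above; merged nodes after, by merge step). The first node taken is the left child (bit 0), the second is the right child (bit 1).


Huffman tree construction:
Step 1: Merge H(2) + G(7) = 9
Step 2: Merge (H+G)(9) + C(12) = 21
Read each symbol's code off the tree from the root (left child = 0, right child = 1).

Codes:
  C: 1 (length 1)
  G: 01 (length 2)
  H: 00 (length 2)
Average code length: 30/21 = 1.4286 bits/symbol


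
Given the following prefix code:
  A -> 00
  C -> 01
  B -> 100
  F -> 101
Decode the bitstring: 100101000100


Decoding step by step:
Bits 100 -> B
Bits 101 -> F
Bits 00 -> A
Bits 01 -> C
Bits 00 -> A


Decoded message: BFACA


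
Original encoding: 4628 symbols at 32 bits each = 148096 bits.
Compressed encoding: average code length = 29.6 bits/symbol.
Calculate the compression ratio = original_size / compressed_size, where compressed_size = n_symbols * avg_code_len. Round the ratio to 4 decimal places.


original_size = n_symbols * orig_bits = 4628 * 32 = 148096 bits
compressed_size = n_symbols * avg_code_len = 4628 * 29.6 = 136988.8 bits
ratio = original_size / compressed_size = 148096 / 136988.8 = 1.0811

Compression ratio = 1.0811


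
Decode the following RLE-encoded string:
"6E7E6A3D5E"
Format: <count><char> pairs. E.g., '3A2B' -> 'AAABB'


Expanding each <count><char> pair:
  6E -> 'EEEEEE'
  7E -> 'EEEEEEE'
  6A -> 'AAAAAA'
  3D -> 'DDD'
  5E -> 'EEEEE'

Decoded = EEEEEEEEEEEEEAAAAAADDDEEEEE


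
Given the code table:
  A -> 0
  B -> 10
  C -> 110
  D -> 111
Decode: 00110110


Decoding:
0 -> A
0 -> A
110 -> C
110 -> C


Result: AACC


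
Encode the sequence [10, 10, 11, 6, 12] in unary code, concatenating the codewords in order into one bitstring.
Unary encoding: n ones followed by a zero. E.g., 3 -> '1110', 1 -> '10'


Encode each number as n ones followed by a terminating 0:
  10 -> 11111111110 (11 bits)
  10 -> 11111111110 (11 bits)
  11 -> 111111111110 (12 bits)
  6 -> 1111110 (7 bits)
  12 -> 1111111111110 (13 bits)
Total length = 11 + 11 + 12 + 7 + 13 = 54 bits.

Unary([10, 10, 11, 6, 12]) = 111111111101111111111011111111111011111101111111111110 (54 bits)


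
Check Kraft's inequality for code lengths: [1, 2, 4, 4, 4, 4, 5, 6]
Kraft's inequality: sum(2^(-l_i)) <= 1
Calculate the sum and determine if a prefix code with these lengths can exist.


Sum = 2^(-1) + 2^(-2) + 2^(-4) + 2^(-4) + 2^(-4) + 2^(-4) + 2^(-5) + 2^(-6)
    = 0.5 + 0.25 + 0.0625 + 0.0625 + 0.0625 + 0.0625 + 0.03125 + 0.015625
    = 67/64 = 1.046875
Since 1.046875 > 1, Kraft's inequality is NOT satisfied.
A prefix code with these lengths CANNOT exist.

Kraft sum = 1.046875. Not satisfied.


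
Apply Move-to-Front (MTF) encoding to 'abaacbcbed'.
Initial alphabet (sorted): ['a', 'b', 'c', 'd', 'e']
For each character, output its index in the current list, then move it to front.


MTF encoding:
'a': index 0 in ['a', 'b', 'c', 'd', 'e'] -> ['a', 'b', 'c', 'd', 'e']
'b': index 1 in ['a', 'b', 'c', 'd', 'e'] -> ['b', 'a', 'c', 'd', 'e']
'a': index 1 in ['b', 'a', 'c', 'd', 'e'] -> ['a', 'b', 'c', 'd', 'e']
'a': index 0 in ['a', 'b', 'c', 'd', 'e'] -> ['a', 'b', 'c', 'd', 'e']
'c': index 2 in ['a', 'b', 'c', 'd', 'e'] -> ['c', 'a', 'b', 'd', 'e']
'b': index 2 in ['c', 'a', 'b', 'd', 'e'] -> ['b', 'c', 'a', 'd', 'e']
'c': index 1 in ['b', 'c', 'a', 'd', 'e'] -> ['c', 'b', 'a', 'd', 'e']
'b': index 1 in ['c', 'b', 'a', 'd', 'e'] -> ['b', 'c', 'a', 'd', 'e']
'e': index 4 in ['b', 'c', 'a', 'd', 'e'] -> ['e', 'b', 'c', 'a', 'd']
'd': index 4 in ['e', 'b', 'c', 'a', 'd'] -> ['d', 'e', 'b', 'c', 'a']


Output: [0, 1, 1, 0, 2, 2, 1, 1, 4, 4]


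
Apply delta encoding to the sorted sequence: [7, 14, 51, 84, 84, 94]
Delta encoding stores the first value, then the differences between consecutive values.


First value: 7
Deltas:
  14 - 7 = 7
  51 - 14 = 37
  84 - 51 = 33
  84 - 84 = 0
  94 - 84 = 10


Delta encoded: [7, 7, 37, 33, 0, 10]


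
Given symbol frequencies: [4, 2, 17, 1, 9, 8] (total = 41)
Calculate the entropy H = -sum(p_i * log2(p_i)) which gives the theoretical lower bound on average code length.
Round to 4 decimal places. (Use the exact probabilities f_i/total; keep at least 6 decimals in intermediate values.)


Per-symbol terms -p_i * log2(p_i) with p_i = f_i/41:
  p = 4/41 = 0.097561: log2(p) = -3.357552, -p*log2(p) = 0.327566
  p = 2/41 = 0.048780: log2(p) = -4.357552, -p*log2(p) = 0.212564
  p = 17/41 = 0.414634: log2(p) = -1.270089, -p*log2(p) = 0.526622
  p = 1/41 = 0.024390: log2(p) = -5.357552, -p*log2(p) = 0.130672
  p = 9/41 = 0.219512: log2(p) = -2.187627, -p*log2(p) = 0.480211
  p = 8/41 = 0.195122: log2(p) = -2.357552, -p*log2(p) = 0.460010
H = 0.327566 + 0.212564 + 0.526622 + 0.130672 + 0.480211 + 0.460010 = 2.137645

H = 2.1376 bits/symbol


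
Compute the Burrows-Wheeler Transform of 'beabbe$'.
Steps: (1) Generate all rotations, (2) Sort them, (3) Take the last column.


Rotations (sorted):
  0: $beabbe -> last char: e
  1: abbe$be -> last char: e
  2: bbe$bea -> last char: a
  3: be$beab -> last char: b
  4: beabbe$ -> last char: $
  5: e$beabb -> last char: b
  6: eabbe$b -> last char: b


BWT = eeab$bb


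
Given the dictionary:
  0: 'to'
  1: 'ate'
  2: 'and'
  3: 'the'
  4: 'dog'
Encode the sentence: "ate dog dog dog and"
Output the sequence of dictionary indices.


Look up each word in the dictionary:
  'ate' -> 1
  'dog' -> 4
  'dog' -> 4
  'dog' -> 4
  'and' -> 2

Encoded: [1, 4, 4, 4, 2]


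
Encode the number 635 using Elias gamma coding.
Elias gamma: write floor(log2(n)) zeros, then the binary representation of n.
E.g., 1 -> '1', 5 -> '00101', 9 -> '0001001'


num_bits = floor(log2(635)) + 1 = 10
leading_zeros = num_bits - 1 = 9
binary(635) = 1001111011

Elias gamma(635) = '000000000' + '1001111011' = 0000000001001111011 (19 bits)


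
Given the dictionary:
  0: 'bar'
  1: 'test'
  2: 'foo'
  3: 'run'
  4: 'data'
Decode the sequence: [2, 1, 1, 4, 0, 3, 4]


Look up each index in the dictionary:
  2 -> 'foo'
  1 -> 'test'
  1 -> 'test'
  4 -> 'data'
  0 -> 'bar'
  3 -> 'run'
  4 -> 'data'

Decoded: "foo test test data bar run data"


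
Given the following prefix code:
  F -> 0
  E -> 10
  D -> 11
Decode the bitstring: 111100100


Decoding step by step:
Bits 11 -> D
Bits 11 -> D
Bits 0 -> F
Bits 0 -> F
Bits 10 -> E
Bits 0 -> F


Decoded message: DDFFEF


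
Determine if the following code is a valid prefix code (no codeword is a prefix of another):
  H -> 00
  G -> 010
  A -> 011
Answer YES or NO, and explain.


Checking each pair (does one codeword prefix another?):
  H='00' vs G='010': no prefix
  H='00' vs A='011': no prefix
  G='010' vs H='00': no prefix
  G='010' vs A='011': no prefix
  A='011' vs H='00': no prefix
  A='011' vs G='010': no prefix
No violation found over all pairs.

YES -- this is a valid prefix code. No codeword is a prefix of any other codeword.


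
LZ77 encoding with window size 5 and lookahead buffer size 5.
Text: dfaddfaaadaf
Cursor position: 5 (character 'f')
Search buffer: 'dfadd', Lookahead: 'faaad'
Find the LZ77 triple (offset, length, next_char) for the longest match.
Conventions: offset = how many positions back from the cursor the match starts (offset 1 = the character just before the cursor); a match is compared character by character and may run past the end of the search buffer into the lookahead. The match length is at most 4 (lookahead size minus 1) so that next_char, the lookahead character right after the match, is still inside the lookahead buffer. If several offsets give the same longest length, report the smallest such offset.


Try each offset into the search buffer:
  offset=1 (pos 4, char 'd'): match length 0
  offset=2 (pos 3, char 'd'): match length 0
  offset=3 (pos 2, char 'a'): match length 0
  offset=4 (pos 1, char 'f'): match length 2
  offset=5 (pos 0, char 'd'): match length 0
Longest match has length 2 at offset 4.
next_char = character at position 5 + 2 = 7 -> 'a'

Best match: offset=4, length=2 (matching 'fa' starting at position 1)
LZ77 triple: (4, 2, 'a')


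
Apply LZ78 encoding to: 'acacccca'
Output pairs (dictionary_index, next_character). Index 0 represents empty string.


LZ78 encoding steps:
Dictionary: {0: ''}
Step 1: w='' (idx 0), next='a' -> output (0, 'a'), add 'a' as idx 1
Step 2: w='' (idx 0), next='c' -> output (0, 'c'), add 'c' as idx 2
Step 3: w='a' (idx 1), next='c' -> output (1, 'c'), add 'ac' as idx 3
Step 4: w='c' (idx 2), next='c' -> output (2, 'c'), add 'cc' as idx 4
Step 5: w='c' (idx 2), next='a' -> output (2, 'a'), add 'ca' as idx 5


Encoded: [(0, 'a'), (0, 'c'), (1, 'c'), (2, 'c'), (2, 'a')]


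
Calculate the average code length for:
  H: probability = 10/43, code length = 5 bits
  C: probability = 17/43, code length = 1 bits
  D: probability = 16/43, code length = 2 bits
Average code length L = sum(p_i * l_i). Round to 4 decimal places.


Weighted contributions p_i * l_i:
  H: (10/43) * 5 = 50/43
  C: (17/43) * 1 = 17/43
  D: (16/43) * 2 = 32/43
Sum = (50 + 17 + 32)/43 = 99/43

L = 99/43 = 2.3023 bits/symbol


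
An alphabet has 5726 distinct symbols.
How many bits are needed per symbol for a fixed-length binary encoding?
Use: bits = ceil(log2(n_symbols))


log2(5726) = 12.4833
Bracket: 2^12 = 4096 < 5726 <= 2^13 = 8192
So ceil(log2(5726)) = 13

bits = ceil(log2(5726)) = ceil(12.4833) = 13 bits


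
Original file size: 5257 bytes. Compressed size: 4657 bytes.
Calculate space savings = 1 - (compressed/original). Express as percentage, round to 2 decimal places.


ratio = compressed/original = 4657/5257 = 0.885866
savings = 1 - ratio = 1 - 0.885866 = 0.114134
as a percentage: 0.114134 * 100 = 11.41%

Space savings = 1 - 4657/5257 = 11.41%


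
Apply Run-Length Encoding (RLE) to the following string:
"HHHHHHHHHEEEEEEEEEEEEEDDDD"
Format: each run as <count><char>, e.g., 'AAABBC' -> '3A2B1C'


Scanning runs left to right:
  i=0: run of 'H' x 9 -> '9H'
  i=9: run of 'E' x 13 -> '13E'
  i=22: run of 'D' x 4 -> '4D'

RLE = 9H13E4D


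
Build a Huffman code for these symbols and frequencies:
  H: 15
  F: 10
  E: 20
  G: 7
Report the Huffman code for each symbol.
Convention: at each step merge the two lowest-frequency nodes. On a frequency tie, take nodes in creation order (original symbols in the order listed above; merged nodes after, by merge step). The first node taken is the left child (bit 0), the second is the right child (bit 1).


Huffman tree construction:
Step 1: Merge G(7) + F(10) = 17
Step 2: Merge H(15) + (G+F)(17) = 32
Step 3: Merge E(20) + (H+(G+F))(32) = 52
Read each symbol's code off the tree from the root (left child = 0, right child = 1).

Codes:
  H: 10 (length 2)
  F: 111 (length 3)
  E: 0 (length 1)
  G: 110 (length 3)
Average code length: 101/52 = 1.9423 bits/symbol


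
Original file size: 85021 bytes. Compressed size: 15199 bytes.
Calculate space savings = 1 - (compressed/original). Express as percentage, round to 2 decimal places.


ratio = compressed/original = 15199/85021 = 0.178768
savings = 1 - ratio = 1 - 0.178768 = 0.821232
as a percentage: 0.821232 * 100 = 82.12%

Space savings = 1 - 15199/85021 = 82.12%


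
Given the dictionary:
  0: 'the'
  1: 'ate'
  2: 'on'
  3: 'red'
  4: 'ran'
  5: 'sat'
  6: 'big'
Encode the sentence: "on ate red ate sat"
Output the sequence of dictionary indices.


Look up each word in the dictionary:
  'on' -> 2
  'ate' -> 1
  'red' -> 3
  'ate' -> 1
  'sat' -> 5

Encoded: [2, 1, 3, 1, 5]


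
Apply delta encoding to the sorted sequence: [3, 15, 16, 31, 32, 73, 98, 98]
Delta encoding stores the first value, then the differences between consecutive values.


First value: 3
Deltas:
  15 - 3 = 12
  16 - 15 = 1
  31 - 16 = 15
  32 - 31 = 1
  73 - 32 = 41
  98 - 73 = 25
  98 - 98 = 0


Delta encoded: [3, 12, 1, 15, 1, 41, 25, 0]


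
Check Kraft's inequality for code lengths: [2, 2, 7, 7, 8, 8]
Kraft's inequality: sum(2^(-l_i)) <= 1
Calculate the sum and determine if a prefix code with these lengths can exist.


Sum = 2^(-2) + 2^(-2) + 2^(-7) + 2^(-7) + 2^(-8) + 2^(-8)
    = 0.25 + 0.25 + 0.0078125 + 0.0078125 + 0.00390625 + 0.00390625
    = 134/256 = 0.5234375
Since 0.5234375 <= 1, Kraft's inequality IS satisfied.
A prefix code with these lengths CAN exist.

Kraft sum = 0.5234375. Satisfied.


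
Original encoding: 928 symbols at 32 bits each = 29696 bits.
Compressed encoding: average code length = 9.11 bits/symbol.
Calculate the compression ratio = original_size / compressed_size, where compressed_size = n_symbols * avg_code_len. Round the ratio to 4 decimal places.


original_size = n_symbols * orig_bits = 928 * 32 = 29696 bits
compressed_size = n_symbols * avg_code_len = 928 * 9.11 = 8454.08 bits
ratio = original_size / compressed_size = 29696 / 8454.08 = 3.5126

Compression ratio = 3.5126


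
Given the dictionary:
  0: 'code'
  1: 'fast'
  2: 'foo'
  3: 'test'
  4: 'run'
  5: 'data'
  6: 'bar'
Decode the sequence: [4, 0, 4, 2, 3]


Look up each index in the dictionary:
  4 -> 'run'
  0 -> 'code'
  4 -> 'run'
  2 -> 'foo'
  3 -> 'test'

Decoded: "run code run foo test"


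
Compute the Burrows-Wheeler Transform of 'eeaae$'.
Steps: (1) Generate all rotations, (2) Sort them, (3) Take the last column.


Rotations (sorted):
  0: $eeaae -> last char: e
  1: aae$ee -> last char: e
  2: ae$eea -> last char: a
  3: e$eeaa -> last char: a
  4: eaae$e -> last char: e
  5: eeaae$ -> last char: $


BWT = eeaae$


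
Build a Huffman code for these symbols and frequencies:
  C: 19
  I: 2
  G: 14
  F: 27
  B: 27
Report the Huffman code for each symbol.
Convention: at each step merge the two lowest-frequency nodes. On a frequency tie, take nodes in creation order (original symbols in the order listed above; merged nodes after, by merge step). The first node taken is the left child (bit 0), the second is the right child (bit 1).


Huffman tree construction:
Step 1: Merge I(2) + G(14) = 16
Step 2: Merge (I+G)(16) + C(19) = 35
Step 3: Merge F(27) + B(27) = 54
Step 4: Merge ((I+G)+C)(35) + (F+B)(54) = 89
Read each symbol's code off the tree from the root (left child = 0, right child = 1).

Codes:
  C: 01 (length 2)
  I: 000 (length 3)
  G: 001 (length 3)
  F: 10 (length 2)
  B: 11 (length 2)
Average code length: 194/89 = 2.1798 bits/symbol
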